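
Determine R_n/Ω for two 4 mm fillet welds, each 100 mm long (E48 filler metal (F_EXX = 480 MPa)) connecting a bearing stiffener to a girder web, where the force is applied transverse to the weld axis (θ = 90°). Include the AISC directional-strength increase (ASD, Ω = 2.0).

t_e = 0.707 × 4 = 2.828 mm; A_we = 2.828 × 200 = 565.6 mm².
Directional factor: 1.0 + 0.5 sin^1.5(90°) = 1.5.
F_nw = 0.6 × 480 × 1.5 = 432 MPa.
R_n/Ω = (432 × 565.6) / 2.0 × 10⁻³ = 122.2 kN.

R_n/Ω ≈ 122 kN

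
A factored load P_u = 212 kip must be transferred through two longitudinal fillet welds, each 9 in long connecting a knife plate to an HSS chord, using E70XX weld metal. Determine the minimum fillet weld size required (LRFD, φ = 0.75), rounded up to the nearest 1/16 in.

w = 9/16 in

E70XX → F_EXX = 70 ksi.
Total weld length L = 18 in.
Required throat t_e = P_u / (φ × 0.6 F_EXX × L) = 212 / (0.75 × 0.6 × 70 × 18) = 0.3739 in.
Required leg w = t_e / 0.707 = 0.5289 in → use 9/16 in.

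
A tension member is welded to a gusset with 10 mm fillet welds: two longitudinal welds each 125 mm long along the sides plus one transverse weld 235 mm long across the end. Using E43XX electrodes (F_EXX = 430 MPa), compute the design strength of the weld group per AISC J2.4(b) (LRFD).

t_e = 0.707 × 10 = 7.07 mm.
R_nwl = 0.6 × 430 × 7.07 × 250 × 10⁻³ = 456 kN (longitudinal, 2 welds).
R_nwt = 0.6 × 430 × 7.07 × 235 × 10⁻³ = 428.7 kN (transverse, base value).
(i) R_nwl + R_nwt = 884.7 kN; (ii) 0.85 R_nwl + 1.5 R_nwt = 1031 kN.
R_n = max = 1031 kN [governs: (ii)]; φR_n = 772.9 kN.

φR_n ≈ 773 kN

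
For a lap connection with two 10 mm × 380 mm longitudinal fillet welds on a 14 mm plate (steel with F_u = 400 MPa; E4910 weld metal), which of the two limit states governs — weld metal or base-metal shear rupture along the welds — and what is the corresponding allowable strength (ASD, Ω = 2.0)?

R_n/Ω ≈ 790 kN (weld metal governs)

E49XX → F_EXX = 490 MPa.
t_e = 0.707 × 10 = 7.07 mm; L = 760 mm.
Weld metal: R_n/Ω = (1/2.0) × 0.6 × 490 × 7.07 × 760 × 10⁻³ = 789.9 kN.
Base metal (shear rupture): R_n/Ω = (1/2.0) × 0.6 × 400 × 14 × 760 × 10⁻³ = 1277 kN.
Governing: weld metal.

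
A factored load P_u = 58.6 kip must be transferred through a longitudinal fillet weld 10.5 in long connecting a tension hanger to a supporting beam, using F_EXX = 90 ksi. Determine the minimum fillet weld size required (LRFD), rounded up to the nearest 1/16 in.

Total weld length L = 10.5 in.
Required throat t_e = P_u / (φ × 0.6 F_EXX × L) = 58.6 / (0.75 × 0.6 × 90 × 10.5) = 0.1378 in.
Required leg w = t_e / 0.707 = 0.1949 in → use 1/4 in.

w = 1/4 in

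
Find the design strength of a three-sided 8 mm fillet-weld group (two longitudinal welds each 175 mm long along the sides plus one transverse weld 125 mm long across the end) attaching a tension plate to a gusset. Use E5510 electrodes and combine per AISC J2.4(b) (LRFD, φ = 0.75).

E55XX → F_EXX = 550 MPa.
t_e = 0.707 × 8 = 5.656 mm.
R_nwl = 0.6 × 550 × 5.656 × 350 × 10⁻³ = 653.3 kN (longitudinal, 2 welds).
R_nwt = 0.6 × 550 × 5.656 × 125 × 10⁻³ = 233.3 kN (transverse, base value).
(i) R_nwl + R_nwt = 886.6 kN; (ii) 0.85 R_nwl + 1.5 R_nwt = 905.2 kN.
R_n = max = 905.2 kN [governs: (ii)]; φR_n = 678.9 kN.

φR_n ≈ 679 kN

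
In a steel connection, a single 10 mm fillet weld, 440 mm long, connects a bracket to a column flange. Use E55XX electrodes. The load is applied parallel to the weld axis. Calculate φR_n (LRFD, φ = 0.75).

φR_n ≈ 770 kN

E55XX → F_EXX = 550 MPa.
Effective throat t_e = 0.707 × 10 = 7.07 mm.
Total length L = 440 mm; A_we = 7.07 × 440 = 3111 mm².
F_nw = 0.6 F_EXX = 0.6 × 550 = 330 MPa.
φR_n = 0.75 × 330 × 3111 × 10⁻³ = 769.9 kN.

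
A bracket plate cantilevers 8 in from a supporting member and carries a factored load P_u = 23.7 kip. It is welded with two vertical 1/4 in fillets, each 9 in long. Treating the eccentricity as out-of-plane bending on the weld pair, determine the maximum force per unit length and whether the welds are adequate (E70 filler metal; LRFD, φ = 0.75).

E70XX → F_EXX = 70 ksi.
L_w = 2 × 9 = 18 in; section modulus (unit throat) S = 2 × L²/6 = 27 in².
Direct shear f_v = P/L_w = 23.7/18 = 1.317 kip/in.
Moment M = P × e = 23.7 × 8 = 189.6 kip·in; bending f_b = M/S = 7.022 kip/in.
f_max = √(f_v² + f_b²) = √(1.317² + 7.022²) = 7.145 kip/in.
φr_n = 0.75 × 0.6 × 70 × (0.707 × 0.25) = 5.568 kip/in → NOT adequate.

f_max ≈ 7.14 kip/in; NOT adequate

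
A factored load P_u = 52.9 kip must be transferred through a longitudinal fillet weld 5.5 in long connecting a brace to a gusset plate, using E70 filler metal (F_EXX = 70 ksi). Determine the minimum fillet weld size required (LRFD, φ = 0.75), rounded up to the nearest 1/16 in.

w = 7/16 in

Total weld length L = 5.5 in.
Required throat t_e = P_u / (φ × 0.6 F_EXX × L) = 52.9 / (0.75 × 0.6 × 70 × 5.5) = 0.3053 in.
Required leg w = t_e / 0.707 = 0.4319 in → use 7/16 in.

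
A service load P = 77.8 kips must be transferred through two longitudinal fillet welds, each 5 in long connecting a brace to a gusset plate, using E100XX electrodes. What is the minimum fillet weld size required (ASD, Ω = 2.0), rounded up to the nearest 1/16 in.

w = 3/8 in

E100XX → F_EXX = 100 ksi.
Total weld length L = 10 in.
Required throat t_e = P × Ω / (0.6 F_EXX × L) = 77.8 × 2.0 / (0.6 × 100 × 10) = 0.2593 in.
Required leg w = t_e / 0.707 = 0.3668 in → use 3/8 in.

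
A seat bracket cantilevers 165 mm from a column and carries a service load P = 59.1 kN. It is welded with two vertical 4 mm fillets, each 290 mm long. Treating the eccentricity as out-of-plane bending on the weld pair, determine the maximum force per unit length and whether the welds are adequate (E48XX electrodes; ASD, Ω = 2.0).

f_max ≈ 362 N/mm; adequate

E48XX → F_EXX = 480 MPa.
L_w = 2 × 290 = 580 mm; section modulus (unit throat) S = 2 × L²/6 = 28030 mm².
Direct shear f_v = P/L_w = 59.1×10³/580 = 101.9 N/mm.
Moment M = P × e = 59.1×10³ × 165 = 9751500 N·mm; bending f_b = M/S = 347.9 N/mm.
f_max = √(f_v² + f_b²) = √(101.9² + 347.9²) = 362.5 N/mm.
r_n/Ω = (1/2.0) × 0.6 × 480 × (0.707 × 4) = 407.2 N/mm → adequate.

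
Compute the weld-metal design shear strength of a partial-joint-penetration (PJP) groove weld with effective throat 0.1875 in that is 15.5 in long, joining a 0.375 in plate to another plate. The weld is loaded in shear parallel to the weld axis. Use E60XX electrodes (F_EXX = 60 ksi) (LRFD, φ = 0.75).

Effective throat (given) t_e = 0.1875 in.
A_we = 0.1875 × 15.5 = 2.906 in².
F_nw = 0.6 F_EXX = 36 ksi.
φR_n = 0.75 × 36 × 2.906 = 78.47 kips.

φR_n ≈ 78.5 kips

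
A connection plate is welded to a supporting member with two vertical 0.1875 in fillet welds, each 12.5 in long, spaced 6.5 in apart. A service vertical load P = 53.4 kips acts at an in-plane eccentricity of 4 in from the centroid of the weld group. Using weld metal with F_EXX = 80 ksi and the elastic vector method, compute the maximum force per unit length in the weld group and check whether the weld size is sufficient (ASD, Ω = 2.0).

f_max ≈ 4.01 kip/in; NOT adequate

Total weld length L_w = 25 in. Treat welds as unit-width lines.
Polar moment about centroid: J = 2[d³/12 + d(b/2)²] = 2[12.5³/12 + 12.5×3.25²] = 589.6 in³.
Direct shear f_v = P/L_w = 53.4 / 25 = 2.136 kip/in (vertical).
Torsion M = P·e = 53.4 × 4 = 213.6 kip·in.
Critical point at (x, y) = (3.25, 6.25) from centroid. f_tx = M·y/J = 2.264 kip/in; f_ty = M·x/J = 1.177 kip/in.
Resultant f_max = √[f_tx² + (f_v + f_ty)²] = √[2.264² + (2.136 + 1.177)²] = 4.013 kip/in.
Capacity per unit length: r_n/Ω = (1/2.0) × 0.6 × 80 × (0.707 × 0.1875) = 3.181 kip/in.
4.013 > 3.181 → NOT adequate.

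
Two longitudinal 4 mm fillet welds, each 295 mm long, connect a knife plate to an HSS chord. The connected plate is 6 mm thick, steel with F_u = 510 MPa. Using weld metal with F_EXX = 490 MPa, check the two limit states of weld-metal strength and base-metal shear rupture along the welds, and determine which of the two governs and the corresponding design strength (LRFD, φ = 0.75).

t_e = 0.707 × 4 = 2.828 mm; L = 590 mm.
Weld metal: φR_n = 0.75 × 0.6 × 490 × 2.828 × 590 × 10⁻³ = 367.9 kN.
Base metal (shear rupture): φR_n = 0.75 × 0.6 × 510 × 6 × 590 × 10⁻³ = 812.4 kN.
Governing: weld metal.

φR_n ≈ 368 kN (weld metal governs)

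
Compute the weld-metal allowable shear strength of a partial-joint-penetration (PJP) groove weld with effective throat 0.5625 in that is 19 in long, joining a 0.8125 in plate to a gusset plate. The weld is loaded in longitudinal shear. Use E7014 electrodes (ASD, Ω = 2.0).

R_n/Ω ≈ 224 kip

E70XX → F_EXX = 70 ksi.
Effective throat (given) t_e = 0.5625 in.
A_we = 0.5625 × 19 = 10.69 in².
F_nw = 0.6 F_EXX = 42 ksi.
R_n/Ω = (42 × 10.69) / 2.0 = 224.4 kip.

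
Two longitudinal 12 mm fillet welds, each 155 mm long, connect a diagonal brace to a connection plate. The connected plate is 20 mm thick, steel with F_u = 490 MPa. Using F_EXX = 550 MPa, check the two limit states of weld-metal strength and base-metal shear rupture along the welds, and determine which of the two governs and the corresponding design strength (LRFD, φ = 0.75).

φR_n ≈ 651 kN (weld metal governs)

t_e = 0.707 × 12 = 8.484 mm; L = 310 mm.
Weld metal: φR_n = 0.75 × 0.6 × 550 × 8.484 × 310 × 10⁻³ = 650.9 kN.
Base metal (shear rupture): φR_n = 0.75 × 0.6 × 490 × 20 × 310 × 10⁻³ = 1367 kN.
Governing: weld metal.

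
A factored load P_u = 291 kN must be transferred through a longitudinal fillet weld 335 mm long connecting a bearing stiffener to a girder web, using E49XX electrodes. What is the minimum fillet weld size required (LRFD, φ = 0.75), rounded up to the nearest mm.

E49XX → F_EXX = 490 MPa.
Total weld length L = 335 mm.
Required throat t_e = P_u / (φ × 0.6 F_EXX × L) = 291 / (0.75 × 0.6 × 490 × 335 × 10⁻³) = 3.939 mm.
Required leg w = t_e / 0.707 = 5.572 mm → use 6 mm.

w = 6 mm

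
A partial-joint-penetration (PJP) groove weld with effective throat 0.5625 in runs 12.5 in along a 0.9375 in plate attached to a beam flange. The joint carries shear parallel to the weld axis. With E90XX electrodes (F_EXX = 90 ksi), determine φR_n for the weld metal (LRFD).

φR_n ≈ 285 kips

Effective throat (given) t_e = 0.5625 in.
A_we = 0.5625 × 12.5 = 7.031 in².
F_nw = 0.6 F_EXX = 54 ksi.
φR_n = 0.75 × 54 × 7.031 = 284.8 kips.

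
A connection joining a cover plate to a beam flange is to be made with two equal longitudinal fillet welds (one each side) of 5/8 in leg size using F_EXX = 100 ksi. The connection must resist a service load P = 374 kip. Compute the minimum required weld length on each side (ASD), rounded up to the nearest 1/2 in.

Throat t_e = 0.707 × 0.625 = 0.4419 in.
r_n/Ω = (0.6 × 100 × 0.4419) / 2.0 = 13.26 kip/in.
L_req = P / (r_n/Ω) = 374 / 13.26 = 28.21 in total.
Per side: 28.21 / 2 = 14.11 in.
Round up → use L = 14.5 in on each side.

L = 14.5 in on each side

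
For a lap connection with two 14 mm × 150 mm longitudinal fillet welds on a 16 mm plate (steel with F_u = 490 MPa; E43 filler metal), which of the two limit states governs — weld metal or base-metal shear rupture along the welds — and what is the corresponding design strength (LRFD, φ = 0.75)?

φR_n ≈ 575 kN (weld metal governs)

E43XX → F_EXX = 430 MPa.
t_e = 0.707 × 14 = 9.898 mm; L = 300 mm.
Weld metal: φR_n = 0.75 × 0.6 × 430 × 9.898 × 300 × 10⁻³ = 574.6 kN.
Base metal (shear rupture): φR_n = 0.75 × 0.6 × 490 × 16 × 300 × 10⁻³ = 1058 kN.
Governing: weld metal.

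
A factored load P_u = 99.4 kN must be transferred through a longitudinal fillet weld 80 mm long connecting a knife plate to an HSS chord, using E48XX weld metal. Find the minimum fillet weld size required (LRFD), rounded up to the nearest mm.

E48XX → F_EXX = 480 MPa.
Total weld length L = 80 mm.
Required throat t_e = P_u / (φ × 0.6 F_EXX × L) = 99.4 / (0.75 × 0.6 × 480 × 80 × 10⁻³) = 5.752 mm.
Required leg w = t_e / 0.707 = 8.136 mm → use 9 mm.

w = 9 mm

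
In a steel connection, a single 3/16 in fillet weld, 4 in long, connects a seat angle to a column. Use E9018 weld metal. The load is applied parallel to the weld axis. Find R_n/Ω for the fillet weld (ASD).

E90XX → F_EXX = 90 ksi.
Effective throat t_e = 0.707 × 0.1875 = 0.1326 in.
Total length L = 4 in; A_we = 0.1326 × 4 = 0.5302 in².
F_nw = 0.6 F_EXX = 0.6 × 90 = 54 ksi.
R_n = 54 × 0.5302 = 28.63 kip; R_n/Ω = 28.63/2.0 = 14.32 kip.

R_n/Ω ≈ 14.3 kip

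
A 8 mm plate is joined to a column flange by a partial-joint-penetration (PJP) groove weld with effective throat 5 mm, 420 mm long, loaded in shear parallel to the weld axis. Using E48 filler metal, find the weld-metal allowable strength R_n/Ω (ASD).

R_n/Ω ≈ 302 kN

E48XX → F_EXX = 480 MPa.
Effective throat (given) t_e = 5 mm.
A_we = 5 × 420 = 2100 mm².
F_nw = 0.6 F_EXX = 288 MPa.
R_n/Ω = (288 × 2100) / 2.0 × 10⁻³ = 302.4 kN.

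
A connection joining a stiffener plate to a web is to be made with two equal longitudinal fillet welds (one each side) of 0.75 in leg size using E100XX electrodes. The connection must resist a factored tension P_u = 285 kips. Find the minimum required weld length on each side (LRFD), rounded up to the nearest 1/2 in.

L = 6 in on each side

E100XX → F_EXX = 100 ksi.
Throat t_e = 0.707 × 0.75 = 0.5302 in.
φr_n = 0.75 × 0.6 × 100 × 0.5302 = 23.86 kips/in.
L_req = P_u / φr_n = 285 / 23.86 = 11.94 in total.
Per side: 11.94 / 2 = 5.972 in.
Round up → use L = 6 in on each side.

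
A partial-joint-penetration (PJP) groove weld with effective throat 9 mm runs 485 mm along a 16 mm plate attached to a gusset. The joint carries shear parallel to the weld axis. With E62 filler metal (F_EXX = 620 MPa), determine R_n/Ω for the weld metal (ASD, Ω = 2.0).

Effective throat (given) t_e = 9 mm.
A_we = 9 × 485 = 4365 mm².
F_nw = 0.6 F_EXX = 372 MPa.
R_n/Ω = (372 × 4365) / 2.0 × 10⁻³ = 811.9 kN.

R_n/Ω ≈ 812 kN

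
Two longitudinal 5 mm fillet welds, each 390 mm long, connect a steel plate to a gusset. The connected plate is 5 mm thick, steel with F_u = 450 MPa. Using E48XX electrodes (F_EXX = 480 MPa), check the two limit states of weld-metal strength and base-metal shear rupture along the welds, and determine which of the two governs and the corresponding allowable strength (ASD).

t_e = 0.707 × 5 = 3.535 mm; L = 780 mm.
Weld metal: R_n/Ω = (1/2.0) × 0.6 × 480 × 3.535 × 780 × 10⁻³ = 397.1 kN.
Base metal (shear rupture): R_n/Ω = (1/2.0) × 0.6 × 450 × 5 × 780 × 10⁻³ = 526.5 kN.
Governing: weld metal.

R_n/Ω ≈ 397 kN (weld metal governs)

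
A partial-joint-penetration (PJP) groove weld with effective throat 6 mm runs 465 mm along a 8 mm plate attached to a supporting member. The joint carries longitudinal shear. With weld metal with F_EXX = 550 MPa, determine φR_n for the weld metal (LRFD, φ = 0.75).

φR_n ≈ 691 kN

Effective throat (given) t_e = 6 mm.
A_we = 6 × 465 = 2790 mm².
F_nw = 0.6 F_EXX = 330 MPa.
φR_n = 0.75 × 330 × 2790 × 10⁻³ = 690.5 kN.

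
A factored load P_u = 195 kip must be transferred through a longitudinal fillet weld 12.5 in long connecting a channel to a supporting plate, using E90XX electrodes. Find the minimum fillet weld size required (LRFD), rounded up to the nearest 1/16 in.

E90XX → F_EXX = 90 ksi.
Total weld length L = 12.5 in.
Required throat t_e = P_u / (φ × 0.6 F_EXX × L) = 195 / (0.75 × 0.6 × 90 × 12.5) = 0.3852 in.
Required leg w = t_e / 0.707 = 0.5448 in → use 9/16 in.

w = 9/16 in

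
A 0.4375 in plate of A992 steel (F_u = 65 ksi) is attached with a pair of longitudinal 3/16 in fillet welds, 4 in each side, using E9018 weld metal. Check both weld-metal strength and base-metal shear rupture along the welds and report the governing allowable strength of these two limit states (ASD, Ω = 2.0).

R_n/Ω ≈ 28.6 kips (weld metal governs)

E90XX → F_EXX = 90 ksi.
t_e = 0.707 × 0.1875 = 0.1326 in; L = 8 in.
Weld metal: R_n/Ω = (1/2.0) × 0.6 × 90 × 0.1326 × 8 = 28.63 kips.
Base metal (shear rupture): R_n/Ω = (1/2.0) × 0.6 × 65 × 0.4375 × 8 = 68.25 kips.
Governing: weld metal.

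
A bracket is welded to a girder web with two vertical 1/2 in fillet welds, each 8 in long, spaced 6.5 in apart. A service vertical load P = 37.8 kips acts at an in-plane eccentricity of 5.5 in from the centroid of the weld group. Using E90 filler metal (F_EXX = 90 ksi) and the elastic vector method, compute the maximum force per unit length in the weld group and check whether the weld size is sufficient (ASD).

f_max ≈ 5.99 kip/in; adequate

Total weld length L_w = 16 in. Treat welds as unit-width lines.
Polar moment about centroid: J = 2[d³/12 + d(b/2)²] = 2[8³/12 + 8×3.25²] = 254.3 in³.
Direct shear f_v = P/L_w = 37.8 / 16 = 2.362 kip/in (vertical).
Torsion M = P·e = 37.8 × 5.5 = 207.9 kip·in.
Critical point at (x, y) = (3.25, 4) from centroid. f_tx = M·y/J = 3.27 kip/in; f_ty = M·x/J = 2.657 kip/in.
Resultant f_max = √[f_tx² + (f_v + f_ty)²] = √[3.27² + (2.362 + 2.657)²] = 5.99 kip/in.
Capacity per unit length: r_n/Ω = (1/2.0) × 0.6 × 90 × (0.707 × 0.5) = 9.544 kip/in.
5.99 ≤ 9.544 → adequate.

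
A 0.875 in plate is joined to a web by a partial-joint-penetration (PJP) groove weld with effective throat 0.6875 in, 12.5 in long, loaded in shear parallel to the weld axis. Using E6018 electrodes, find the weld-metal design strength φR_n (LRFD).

φR_n ≈ 232 kips

E60XX → F_EXX = 60 ksi.
Effective throat (given) t_e = 0.6875 in.
A_we = 0.6875 × 12.5 = 8.594 in².
F_nw = 0.6 F_EXX = 36 ksi.
φR_n = 0.75 × 36 × 8.594 = 232 kips.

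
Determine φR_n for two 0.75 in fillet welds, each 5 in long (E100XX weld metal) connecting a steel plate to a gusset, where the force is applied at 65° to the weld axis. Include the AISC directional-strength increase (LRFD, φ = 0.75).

φR_n ≈ 342 kip

E100XX → F_EXX = 100 ksi.
t_e = 0.707 × 0.75 = 0.5302 in; A_we = 0.5302 × 10 = 5.303 in².
Directional factor: 1.0 + 0.5 sin^1.5(65°) = 1.431.
F_nw = 0.6 × 100 × 1.431 = 85.88 ksi.
φR_n = 0.75 × 85.88 × 5.303 = 341.6 kip.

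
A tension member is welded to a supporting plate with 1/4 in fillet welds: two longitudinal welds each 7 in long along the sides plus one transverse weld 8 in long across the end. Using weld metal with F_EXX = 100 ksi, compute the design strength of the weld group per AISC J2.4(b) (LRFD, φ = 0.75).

φR_n ≈ 190 kips

t_e = 0.707 × 0.25 = 0.1767 in.
R_nwl = 0.6 × 100 × 0.1767 × 14 = 148.5 kips (longitudinal, 2 welds).
R_nwt = 0.6 × 100 × 0.1767 × 8 = 84.84 kips (transverse, base value).
(i) R_nwl + R_nwt = 233.3 kips; (ii) 0.85 R_nwl + 1.5 R_nwt = 253.5 kips.
R_n = max = 253.5 kips [governs: (ii)]; φR_n = 190.1 kips.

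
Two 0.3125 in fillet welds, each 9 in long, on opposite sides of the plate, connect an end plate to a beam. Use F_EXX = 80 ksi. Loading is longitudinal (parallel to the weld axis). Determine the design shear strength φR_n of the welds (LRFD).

φR_n ≈ 143 kips

Effective throat t_e = 0.707 × 0.3125 = 0.2209 in.
Total length L = 18 in; A_we = 0.2209 × 18 = 3.977 in².
F_nw = 0.6 F_EXX = 0.6 × 80 = 48 ksi.
φR_n = 0.75 × 48 × 3.977 = 143.2 kips.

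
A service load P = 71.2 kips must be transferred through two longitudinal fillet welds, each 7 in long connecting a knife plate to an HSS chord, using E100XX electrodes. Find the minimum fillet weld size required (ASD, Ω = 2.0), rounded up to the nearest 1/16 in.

E100XX → F_EXX = 100 ksi.
Total weld length L = 14 in.
Required throat t_e = P × Ω / (0.6 F_EXX × L) = 71.2 × 2.0 / (0.6 × 100 × 14) = 0.1695 in.
Required leg w = t_e / 0.707 = 0.2398 in → use 1/4 in.

w = 1/4 in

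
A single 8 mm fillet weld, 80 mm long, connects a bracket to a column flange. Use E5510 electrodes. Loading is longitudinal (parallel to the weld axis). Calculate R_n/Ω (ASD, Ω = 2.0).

E55XX → F_EXX = 550 MPa.
Effective throat t_e = 0.707 × 8 = 5.656 mm.
Total length L = 80 mm; A_we = 5.656 × 80 = 452.5 mm².
F_nw = 0.6 F_EXX = 0.6 × 550 = 330 MPa.
R_n = 330 × 452.5 × 10⁻³ = 149.3 kN; R_n/Ω = 149.3/2.0 = 74.66 kN.

R_n/Ω ≈ 74.7 kN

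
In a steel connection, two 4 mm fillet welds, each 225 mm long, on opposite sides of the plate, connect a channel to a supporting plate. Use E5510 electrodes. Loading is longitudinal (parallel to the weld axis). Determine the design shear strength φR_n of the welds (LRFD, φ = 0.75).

φR_n ≈ 315 kN

E55XX → F_EXX = 550 MPa.
Effective throat t_e = 0.707 × 4 = 2.828 mm.
Total length L = 450 mm; A_we = 2.828 × 450 = 1273 mm².
F_nw = 0.6 F_EXX = 0.6 × 550 = 330 MPa.
φR_n = 0.75 × 330 × 1273 × 10⁻³ = 315 kN.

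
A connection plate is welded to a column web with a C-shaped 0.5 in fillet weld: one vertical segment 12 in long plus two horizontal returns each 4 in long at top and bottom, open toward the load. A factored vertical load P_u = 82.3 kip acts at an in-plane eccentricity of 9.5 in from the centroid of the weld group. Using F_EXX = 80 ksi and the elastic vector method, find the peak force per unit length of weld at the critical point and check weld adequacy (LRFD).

Total weld length L_w = 20 in. Treat welds as unit-width lines.
Centroid: x̄ = 2×4×2 / 20 = 0.8 in from the vertical weld.
Polar moment about centroid: J = I_x + I_y = [12³/12 + 2×4×6²] + [12×0.8² + 2(4³/12 + 4×1.2²)] = 461.9 in³.
Direct shear f_v = P/L_w = 82.3 / 20 = 4.115 kip/in (vertical).
Torsion M = P·e = 82.3 × 9.5 = 781.85 kip·in.
Critical point at (x, y) = (3.2, 6) from centroid. f_tx = M·y/J = 10.16 kip/in; f_ty = M·x/J = 5.417 kip/in.
Resultant f_max = √[f_tx² + (f_v + f_ty)²] = √[10.16² + (4.115 + 5.417)²] = 13.93 kip/in.
Capacity per unit length: φr_n = 0.75 × 0.6 × 80 × (0.707 × 0.5) = 12.73 kip/in.
13.93 > 12.73 → NOT adequate.

f_max ≈ 13.9 kip/in; NOT adequate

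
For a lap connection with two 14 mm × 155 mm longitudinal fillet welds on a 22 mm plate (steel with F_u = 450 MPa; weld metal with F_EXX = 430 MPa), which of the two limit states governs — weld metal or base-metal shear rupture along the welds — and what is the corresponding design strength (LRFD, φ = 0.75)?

t_e = 0.707 × 14 = 9.898 mm; L = 310 mm.
Weld metal: φR_n = 0.75 × 0.6 × 430 × 9.898 × 310 × 10⁻³ = 593.7 kN.
Base metal (shear rupture): φR_n = 0.75 × 0.6 × 450 × 22 × 310 × 10⁻³ = 1381 kN.
Governing: weld metal.

φR_n ≈ 594 kN (weld metal governs)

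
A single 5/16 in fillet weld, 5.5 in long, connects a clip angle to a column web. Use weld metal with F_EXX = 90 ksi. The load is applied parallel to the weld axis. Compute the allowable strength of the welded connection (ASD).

Effective throat t_e = 0.707 × 0.3125 = 0.2209 in.
Total length L = 5.5 in; A_we = 0.2209 × 5.5 = 1.215 in².
F_nw = 0.6 F_EXX = 0.6 × 90 = 54 ksi.
R_n = 54 × 1.215 = 65.62 kips; R_n/Ω = 65.62/2.0 = 32.81 kips.

R_n/Ω ≈ 32.8 kips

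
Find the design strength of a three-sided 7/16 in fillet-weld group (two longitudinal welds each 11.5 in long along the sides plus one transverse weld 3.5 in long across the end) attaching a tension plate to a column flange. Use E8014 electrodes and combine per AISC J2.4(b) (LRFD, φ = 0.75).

E80XX → F_EXX = 80 ksi.
t_e = 0.707 × 0.4375 = 0.3093 in.
R_nwl = 0.6 × 80 × 0.3093 × 23 = 341.5 kips (longitudinal, 2 welds).
R_nwt = 0.6 × 80 × 0.3093 × 3.5 = 51.96 kips (transverse, base value).
(i) R_nwl + R_nwt = 393.4 kips; (ii) 0.85 R_nwl + 1.5 R_nwt = 368.2 kips.
R_n = max = 393.4 kips [governs: (i)]; φR_n = 295.1 kips.

φR_n ≈ 295 kips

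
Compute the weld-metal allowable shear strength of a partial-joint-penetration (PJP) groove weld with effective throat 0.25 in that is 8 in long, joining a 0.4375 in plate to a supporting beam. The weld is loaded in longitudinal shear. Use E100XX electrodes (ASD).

E100XX → F_EXX = 100 ksi.
Effective throat (given) t_e = 0.25 in.
A_we = 0.25 × 8 = 2 in².
F_nw = 0.6 F_EXX = 60 ksi.
R_n/Ω = (60 × 2) / 2.0 = 60 kips.

R_n/Ω ≈ 60 kips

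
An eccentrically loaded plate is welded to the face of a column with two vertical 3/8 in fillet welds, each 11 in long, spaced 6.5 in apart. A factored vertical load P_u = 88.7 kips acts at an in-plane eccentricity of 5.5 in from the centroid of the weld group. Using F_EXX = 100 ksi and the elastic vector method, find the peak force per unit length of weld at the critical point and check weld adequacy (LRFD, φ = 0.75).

f_max ≈ 9.56 kip/in; adequate

Total weld length L_w = 22 in. Treat welds as unit-width lines.
Polar moment about centroid: J = 2[d³/12 + d(b/2)²] = 2[11³/12 + 11×3.25²] = 454.2 in³.
Direct shear f_v = P/L_w = 88.7 / 22 = 4.032 kip/in (vertical).
Torsion M = P·e = 88.7 × 5.5 = 487.85 kip·in.
Critical point at (x, y) = (3.25, 5.5) from centroid. f_tx = M·y/J = 5.907 kip/in; f_ty = M·x/J = 3.491 kip/in.
Resultant f_max = √[f_tx² + (f_v + f_ty)²] = √[5.907² + (4.032 + 3.491)²] = 9.565 kip/in.
Capacity per unit length: φr_n = 0.75 × 0.6 × 100 × (0.707 × 0.375) = 11.93 kip/in.
9.565 ≤ 11.93 → adequate.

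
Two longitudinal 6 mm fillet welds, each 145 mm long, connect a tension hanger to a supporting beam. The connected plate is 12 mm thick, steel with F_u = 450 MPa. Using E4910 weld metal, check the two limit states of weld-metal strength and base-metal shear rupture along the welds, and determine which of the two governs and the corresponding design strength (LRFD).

E49XX → F_EXX = 490 MPa.
t_e = 0.707 × 6 = 4.242 mm; L = 290 mm.
Weld metal: φR_n = 0.75 × 0.6 × 490 × 4.242 × 290 × 10⁻³ = 271.3 kN.
Base metal (shear rupture): φR_n = 0.75 × 0.6 × 450 × 12 × 290 × 10⁻³ = 704.7 kN.
Governing: weld metal.

φR_n ≈ 271 kN (weld metal governs)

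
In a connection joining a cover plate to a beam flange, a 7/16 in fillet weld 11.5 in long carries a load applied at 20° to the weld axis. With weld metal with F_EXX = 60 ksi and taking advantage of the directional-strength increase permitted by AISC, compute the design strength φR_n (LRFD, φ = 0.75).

t_e = 0.707 × 0.4375 = 0.3093 in; A_we = 0.3093 × 11.5 = 3.557 in².
Directional factor: 1.0 + 0.5 sin^1.5(20°) = 1.1.
F_nw = 0.6 × 60 × 1.1 = 39.6 ksi.
φR_n = 0.75 × 39.6 × 3.557 = 105.6 kips.

φR_n ≈ 106 kips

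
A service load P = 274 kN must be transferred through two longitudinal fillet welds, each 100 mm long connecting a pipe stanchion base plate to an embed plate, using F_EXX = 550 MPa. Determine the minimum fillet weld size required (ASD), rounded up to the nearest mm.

Total weld length L = 200 mm.
Required throat t_e = P × Ω / (0.6 F_EXX × L) = 274 × 2.0 / (0.6 × 550 × 200 × 10⁻³) = 8.303 mm.
Required leg w = t_e / 0.707 = 11.74 mm → use 12 mm.

w = 12 mm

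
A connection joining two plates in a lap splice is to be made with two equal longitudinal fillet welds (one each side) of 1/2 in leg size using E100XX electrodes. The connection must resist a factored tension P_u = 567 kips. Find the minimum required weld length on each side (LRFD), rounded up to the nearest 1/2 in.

E100XX → F_EXX = 100 ksi.
Throat t_e = 0.707 × 0.5 = 0.3535 in.
φr_n = 0.75 × 0.6 × 100 × 0.3535 = 15.91 kips/in.
L_req = P_u / φr_n = 567 / 15.91 = 35.64 in total.
Per side: 35.64 / 2 = 17.82 in.
Round up → use L = 18 in on each side.

L = 18 in on each side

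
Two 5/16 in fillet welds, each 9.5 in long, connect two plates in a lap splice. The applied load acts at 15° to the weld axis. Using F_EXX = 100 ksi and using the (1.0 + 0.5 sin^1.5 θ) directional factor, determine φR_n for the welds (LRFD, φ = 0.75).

φR_n ≈ 201 kips

t_e = 0.707 × 0.3125 = 0.2209 in; A_we = 0.2209 × 19 = 4.198 in².
Directional factor: 1.0 + 0.5 sin^1.5(15°) = 1.066.
F_nw = 0.6 × 100 × 1.066 = 63.95 ksi.
φR_n = 0.75 × 63.95 × 4.198 = 201.3 kips.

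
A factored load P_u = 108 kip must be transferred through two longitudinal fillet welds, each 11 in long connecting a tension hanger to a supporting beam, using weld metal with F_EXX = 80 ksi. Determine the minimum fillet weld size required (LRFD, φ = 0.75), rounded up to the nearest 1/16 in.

Total weld length L = 22 in.
Required throat t_e = P_u / (φ × 0.6 F_EXX × L) = 108 / (0.75 × 0.6 × 80 × 22) = 0.1364 in.
Required leg w = t_e / 0.707 = 0.1929 in → use 1/4 in.

w = 1/4 in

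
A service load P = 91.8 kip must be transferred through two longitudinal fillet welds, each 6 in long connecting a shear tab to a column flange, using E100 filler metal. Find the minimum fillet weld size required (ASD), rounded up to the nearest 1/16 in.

E100XX → F_EXX = 100 ksi.
Total weld length L = 12 in.
Required throat t_e = P × Ω / (0.6 F_EXX × L) = 91.8 × 2.0 / (0.6 × 100 × 12) = 0.255 in.
Required leg w = t_e / 0.707 = 0.3607 in → use 3/8 in.

w = 3/8 in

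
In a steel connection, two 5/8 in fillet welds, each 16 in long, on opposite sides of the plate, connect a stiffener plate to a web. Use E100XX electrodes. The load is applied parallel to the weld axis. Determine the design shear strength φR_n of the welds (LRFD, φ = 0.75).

φR_n ≈ 636 kips

E100XX → F_EXX = 100 ksi.
Effective throat t_e = 0.707 × 0.625 = 0.4419 in.
Total length L = 32 in; A_we = 0.4419 × 32 = 14.14 in².
F_nw = 0.6 F_EXX = 0.6 × 100 = 60 ksi.
φR_n = 0.75 × 60 × 14.14 = 636.3 kips.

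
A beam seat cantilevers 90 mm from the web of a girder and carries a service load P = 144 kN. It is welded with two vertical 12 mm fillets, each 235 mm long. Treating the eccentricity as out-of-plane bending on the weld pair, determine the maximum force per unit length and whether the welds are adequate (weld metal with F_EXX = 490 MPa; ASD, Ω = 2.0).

f_max ≈ 768 N/mm; adequate

L_w = 2 × 235 = 470 mm; section modulus (unit throat) S = 2 × L²/6 = 18410 mm².
Direct shear f_v = P/L_w = 144×10³/470 = 306.4 N/mm.
Moment M = P × e = 144×10³ × 90 = 12960000 N·mm; bending f_b = M/S = 704 N/mm.
f_max = √(f_v² + f_b²) = √(306.4² + 704²) = 767.8 N/mm.
r_n/Ω = (1/2.0) × 0.6 × 490 × (0.707 × 12) = 1247 N/mm → adequate.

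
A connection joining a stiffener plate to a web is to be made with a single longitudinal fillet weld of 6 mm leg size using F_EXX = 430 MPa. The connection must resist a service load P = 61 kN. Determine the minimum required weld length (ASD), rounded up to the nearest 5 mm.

Throat t_e = 0.707 × 6 = 4.242 mm.
r_n/Ω = (0.6 × 430 × 4.242) / 2.0 = 547.2 N/mm = 0.5472 kN/mm.
L_req = P / (r_n/Ω) = 61 / 0.5472 = 111.5 mm total.
Round up → use L = 115 mm.

L = 115 mm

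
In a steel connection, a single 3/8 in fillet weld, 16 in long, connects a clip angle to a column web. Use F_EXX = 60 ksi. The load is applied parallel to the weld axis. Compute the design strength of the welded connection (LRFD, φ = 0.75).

Effective throat t_e = 0.707 × 0.375 = 0.2651 in.
Total length L = 16 in; A_we = 0.2651 × 16 = 4.242 in².
F_nw = 0.6 F_EXX = 0.6 × 60 = 36 ksi.
φR_n = 0.75 × 36 × 4.242 = 114.5 kip.

φR_n ≈ 115 kip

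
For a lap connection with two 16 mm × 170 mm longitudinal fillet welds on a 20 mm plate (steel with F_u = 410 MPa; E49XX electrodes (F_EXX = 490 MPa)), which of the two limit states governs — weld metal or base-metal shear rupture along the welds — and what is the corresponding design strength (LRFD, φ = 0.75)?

t_e = 0.707 × 16 = 11.31 mm; L = 340 mm.
Weld metal: φR_n = 0.75 × 0.6 × 490 × 11.31 × 340 × 10⁻³ = 848.1 kN.
Base metal (shear rupture): φR_n = 0.75 × 0.6 × 410 × 20 × 340 × 10⁻³ = 1255 kN.
Governing: weld metal.

φR_n ≈ 848 kN (weld metal governs)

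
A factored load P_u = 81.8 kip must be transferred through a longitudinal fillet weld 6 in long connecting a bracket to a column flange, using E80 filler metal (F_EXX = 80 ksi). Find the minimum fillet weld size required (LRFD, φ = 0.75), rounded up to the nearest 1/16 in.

w = 9/16 in

Total weld length L = 6 in.
Required throat t_e = P_u / (φ × 0.6 F_EXX × L) = 81.8 / (0.75 × 0.6 × 80 × 6) = 0.3787 in.
Required leg w = t_e / 0.707 = 0.5356 in → use 9/16 in.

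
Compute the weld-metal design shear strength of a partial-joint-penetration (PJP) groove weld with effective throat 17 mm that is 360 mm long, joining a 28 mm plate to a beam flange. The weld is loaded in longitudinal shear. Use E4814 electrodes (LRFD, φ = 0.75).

E48XX → F_EXX = 480 MPa.
Effective throat (given) t_e = 17 mm.
A_we = 17 × 360 = 6120 mm².
F_nw = 0.6 F_EXX = 288 MPa.
φR_n = 0.75 × 288 × 6120 × 10⁻³ = 1322 kN.

φR_n ≈ 1320 kN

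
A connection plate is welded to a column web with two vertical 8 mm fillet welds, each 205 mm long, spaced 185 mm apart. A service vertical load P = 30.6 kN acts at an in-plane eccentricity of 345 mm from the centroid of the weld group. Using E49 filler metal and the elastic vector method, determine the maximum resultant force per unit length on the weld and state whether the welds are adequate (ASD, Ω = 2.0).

f_max ≈ 349 N/mm; adequate

E49XX → F_EXX = 490 MPa.
Total weld length L_w = 410 mm. Treat welds as unit-width lines.
Polar moment about centroid: J = 2[d³/12 + d(b/2)²] = 2[205³/12 + 205×92.5²] = 4944000 mm³.
Direct shear f_v = P/L_w = 30.6×10³ / 410 = 74.63 N/mm (vertical).
Torsion M = P·e = 30.6×10³ × 345 = 10557000 N·mm.
Critical point at (x, y) = (92.5, 102.5) from centroid. f_tx = M·y/J = 218.9 N/mm; f_ty = M·x/J = 197.5 N/mm.
Resultant f_max = √[f_tx² + (f_v + f_ty)²] = √[218.9² + (74.63 + 197.5)²] = 349.2 N/mm.
Capacity per unit length: r_n/Ω = (1/2.0) × 0.6 × 490 × (0.707 × 8) = 831.4 N/mm.
349.2 ≤ 831.4 → adequate.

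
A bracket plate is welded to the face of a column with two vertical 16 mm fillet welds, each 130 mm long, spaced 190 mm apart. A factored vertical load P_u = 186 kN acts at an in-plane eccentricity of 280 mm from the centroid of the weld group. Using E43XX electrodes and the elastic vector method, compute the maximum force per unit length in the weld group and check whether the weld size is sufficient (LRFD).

E43XX → F_EXX = 430 MPa.
Total weld length L_w = 260 mm. Treat welds as unit-width lines.
Polar moment about centroid: J = 2[d³/12 + d(b/2)²] = 2[130³/12 + 130×95²] = 2713000 mm³.
Direct shear f_v = P/L_w = 186×10³ / 260 = 715.4 N/mm (vertical).
Torsion M = P·e = 186×10³ × 280 = 52080000 N·mm.
Critical point at (x, y) = (95, 65) from centroid. f_tx = M·y/J = 1248 N/mm; f_ty = M·x/J = 1824 N/mm.
Resultant f_max = √[f_tx² + (f_v + f_ty)²] = √[1248² + (715.4 + 1824)²] = 2829 N/mm.
Capacity per unit length: φr_n = 0.75 × 0.6 × 430 × (0.707 × 16) = 2189 N/mm.
2829 > 2189 → NOT adequate.

f_max ≈ 2830 N/mm; NOT adequate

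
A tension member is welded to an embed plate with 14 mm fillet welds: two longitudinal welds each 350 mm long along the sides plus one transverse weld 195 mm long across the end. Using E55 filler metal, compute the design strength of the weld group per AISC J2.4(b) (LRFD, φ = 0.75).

φR_n ≈ 2190 kN

E55XX → F_EXX = 550 MPa.
t_e = 0.707 × 14 = 9.898 mm.
R_nwl = 0.6 × 550 × 9.898 × 700 × 10⁻³ = 2286 kN (longitudinal, 2 welds).
R_nwt = 0.6 × 550 × 9.898 × 195 × 10⁻³ = 636.9 kN (transverse, base value).
(i) R_nwl + R_nwt = 2923 kN; (ii) 0.85 R_nwl + 1.5 R_nwt = 2899 kN.
R_n = max = 2923 kN [governs: (i)]; φR_n = 2193 kN.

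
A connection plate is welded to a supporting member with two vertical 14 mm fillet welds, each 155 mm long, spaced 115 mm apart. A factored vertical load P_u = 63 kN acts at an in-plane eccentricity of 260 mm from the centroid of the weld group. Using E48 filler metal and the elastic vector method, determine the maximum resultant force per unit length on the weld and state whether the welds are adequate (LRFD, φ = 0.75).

E48XX → F_EXX = 480 MPa.
Total weld length L_w = 310 mm. Treat welds as unit-width lines.
Polar moment about centroid: J = 2[d³/12 + d(b/2)²] = 2[155³/12 + 155×57.5²] = 1646000 mm³.
Direct shear f_v = P/L_w = 63×10³ / 310 = 203.2 N/mm (vertical).
Torsion M = P·e = 63×10³ × 260 = 16380000 N·mm.
Critical point at (x, y) = (57.5, 77.5) from centroid. f_tx = M·y/J = 771.4 N/mm; f_ty = M·x/J = 572.4 N/mm.
Resultant f_max = √[f_tx² + (f_v + f_ty)²] = √[771.4² + (203.2 + 572.4)²] = 1094 N/mm.
Capacity per unit length: φr_n = 0.75 × 0.6 × 480 × (0.707 × 14) = 2138 N/mm.
1094 ≤ 2138 → adequate.

f_max ≈ 1090 N/mm; adequate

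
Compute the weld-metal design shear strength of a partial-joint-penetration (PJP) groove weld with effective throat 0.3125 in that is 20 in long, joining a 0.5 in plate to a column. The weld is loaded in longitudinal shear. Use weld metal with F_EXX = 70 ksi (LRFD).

φR_n ≈ 197 kips

Effective throat (given) t_e = 0.3125 in.
A_we = 0.3125 × 20 = 6.25 in².
F_nw = 0.6 F_EXX = 42 ksi.
φR_n = 0.75 × 42 × 6.25 = 196.9 kips.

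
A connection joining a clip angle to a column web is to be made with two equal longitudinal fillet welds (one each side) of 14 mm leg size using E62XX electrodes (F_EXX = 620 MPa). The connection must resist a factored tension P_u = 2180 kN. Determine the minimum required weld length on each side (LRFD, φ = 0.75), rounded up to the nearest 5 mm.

L = 395 mm on each side

Throat t_e = 0.707 × 14 = 9.898 mm.
φr_n = 0.75 × 0.6 × 620 × 9.898 × 10⁻³ = 2.762 kN/mm.
L_req = P_u / φr_n = 2180 / 2.762 = 789.4 mm total.
Per side: 789.4 / 2 = 394.7 mm.
Round up → use L = 395 mm on each side.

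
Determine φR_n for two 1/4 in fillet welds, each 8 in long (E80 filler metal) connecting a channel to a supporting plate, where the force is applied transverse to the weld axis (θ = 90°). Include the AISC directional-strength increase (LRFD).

E80XX → F_EXX = 80 ksi.
t_e = 0.707 × 0.25 = 0.1767 in; A_we = 0.1767 × 16 = 2.828 in².
Directional factor: 1.0 + 0.5 sin^1.5(90°) = 1.5.
F_nw = 0.6 × 80 × 1.5 = 72 ksi.
φR_n = 0.75 × 72 × 2.828 = 152.7 kips.

φR_n ≈ 153 kips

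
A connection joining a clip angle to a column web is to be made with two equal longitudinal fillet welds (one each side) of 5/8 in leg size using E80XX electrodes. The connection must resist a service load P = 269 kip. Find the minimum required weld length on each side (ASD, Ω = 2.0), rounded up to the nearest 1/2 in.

L = 13 in on each side

E80XX → F_EXX = 80 ksi.
Throat t_e = 0.707 × 0.625 = 0.4419 in.
r_n/Ω = (0.6 × 80 × 0.4419) / 2.0 = 10.6 kip/in.
L_req = P / (r_n/Ω) = 269 / 10.6 = 25.37 in total.
Per side: 25.37 / 2 = 12.68 in.
Round up → use L = 13 in on each side.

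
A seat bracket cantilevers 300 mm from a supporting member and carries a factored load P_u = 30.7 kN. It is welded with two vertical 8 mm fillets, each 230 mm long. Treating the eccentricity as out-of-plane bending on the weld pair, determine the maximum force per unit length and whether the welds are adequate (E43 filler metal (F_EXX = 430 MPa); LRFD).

f_max ≈ 527 N/mm; adequate

L_w = 2 × 230 = 460 mm; section modulus (unit throat) S = 2 × L²/6 = 17630 mm².
Direct shear f_v = P/L_w = 30.7×10³/460 = 66.74 N/mm.
Moment M = P × e = 30.7×10³ × 300 = 9210000 N·mm; bending f_b = M/S = 522.3 N/mm.
f_max = √(f_v² + f_b²) = √(66.74² + 522.3²) = 526.6 N/mm.
φr_n = 0.75 × 0.6 × 430 × (0.707 × 8) = 1094 N/mm → adequate.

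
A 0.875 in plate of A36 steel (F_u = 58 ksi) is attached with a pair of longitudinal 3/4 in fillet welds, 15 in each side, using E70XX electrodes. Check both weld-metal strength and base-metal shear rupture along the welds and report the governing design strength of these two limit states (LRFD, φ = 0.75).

E70XX → F_EXX = 70 ksi.
t_e = 0.707 × 0.75 = 0.5302 in; L = 30 in.
Weld metal: φR_n = 0.75 × 0.6 × 70 × 0.5302 × 30 = 501.1 kip.
Base metal (shear rupture): φR_n = 0.75 × 0.6 × 58 × 0.875 × 30 = 685.1 kip.
Governing: weld metal.

φR_n ≈ 501 kip (weld metal governs)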